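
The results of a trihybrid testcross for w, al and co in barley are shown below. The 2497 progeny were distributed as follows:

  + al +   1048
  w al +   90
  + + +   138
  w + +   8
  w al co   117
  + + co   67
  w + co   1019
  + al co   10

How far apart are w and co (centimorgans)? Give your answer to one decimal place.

The two most frequent reciprocal classes, + al + and w + co, are the parental types, so the F1 was + al + / w + co.
The two rarest classes, + al co and w + +, are the double crossovers. Comparing them with the parentals, only the co allele has switched, so co is the middle locus and the order is w – co – al.
Crossovers in the w–co interval produce the single-crossover classes w al + and + + co (90 + 67 = 157) plus the double crossovers (18).
RF(w–co) = (157 + 18) / 2497 = 175/2497 = 0.0701 → 7.0 centimorgans.

7.0 centimorgans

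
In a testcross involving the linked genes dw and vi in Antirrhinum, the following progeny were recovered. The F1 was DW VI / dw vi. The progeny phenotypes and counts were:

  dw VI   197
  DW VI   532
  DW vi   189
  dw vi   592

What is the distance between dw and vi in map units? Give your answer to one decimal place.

25.6 map units

The recombinant classes are DW vi and dw VI: 189 + 197 = 386.
Recombination frequency = 386/1510 = 0.2556 ≈ 25.6%, i.e. 25.6 map units.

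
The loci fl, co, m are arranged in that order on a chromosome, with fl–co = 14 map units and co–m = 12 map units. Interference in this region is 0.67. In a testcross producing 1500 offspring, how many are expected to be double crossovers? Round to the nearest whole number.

Map distances give recombination frequencies of 0.140 and 0.120 for the two intervals.
With interference 0.67 (so coincidence = 0.33), expected double-crossover frequency = 0.140 × 0.120 × 0.33 = 0.00554.
Expected number = 0.00554 × 1500 = 8.32 ≈ 8.

8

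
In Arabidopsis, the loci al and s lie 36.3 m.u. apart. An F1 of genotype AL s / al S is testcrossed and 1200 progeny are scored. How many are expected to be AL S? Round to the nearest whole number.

218

A map distance of 36.3 m.u. corresponds to a recombination frequency of 0.363.
The F1 is AL s / al S, so AL S is a recombinant gamete class with expected frequency r/2 = 0.363/2 = 0.1815.
Expected number = 0.1815 × 1200 = 217.80 ≈ 218.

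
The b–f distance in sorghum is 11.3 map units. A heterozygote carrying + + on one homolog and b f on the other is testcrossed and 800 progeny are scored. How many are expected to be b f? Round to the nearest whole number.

355

A map distance of 11.3 map units corresponds to a recombination frequency of 0.113.
The F1 is + + / b f, so b f is a parental gamete class with expected frequency (1 − r)/2 = 0.887/2 = 0.4435.
Expected number = 0.4435 × 800 = 354.80 ≈ 355.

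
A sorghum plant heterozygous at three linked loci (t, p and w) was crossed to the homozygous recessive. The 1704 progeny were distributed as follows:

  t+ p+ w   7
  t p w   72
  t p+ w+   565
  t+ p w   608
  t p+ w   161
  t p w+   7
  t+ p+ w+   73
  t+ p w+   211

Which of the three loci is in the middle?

The two most frequent reciprocal classes, t+ p w and t p+ w+, are the parental types, so the F1 was t+ p w / t p+ w+.
The two rarest classes, t+ p+ w and t p w+, are the double crossovers. Comparing them with the parentals, only the p allele has switched, so p is the middle locus and the order is t – p – w.

p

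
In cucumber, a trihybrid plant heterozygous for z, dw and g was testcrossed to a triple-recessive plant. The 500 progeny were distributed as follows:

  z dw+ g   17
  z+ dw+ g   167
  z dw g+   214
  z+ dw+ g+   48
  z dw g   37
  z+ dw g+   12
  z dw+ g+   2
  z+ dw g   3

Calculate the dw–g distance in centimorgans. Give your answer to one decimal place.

18.0 centimorgans

The two most frequent reciprocal classes, z+ dw+ g and z dw g+, are the parental types, so the F1 was z+ dw+ g / z dw g+.
The two rarest classes, z+ dw g and z dw+ g+, are the double crossovers. Comparing them with the parentals, only the dw allele has switched, so dw is the middle locus and the order is g – dw – z.
Crossovers in the g–dw interval produce the single-crossover classes z+ dw+ g+ and z dw g (48 + 37 = 85) plus the double crossovers (5).
RF(g–dw) = (85 + 5) / 500 = 90/500 = 0.1800 → 18.0 centimorgans.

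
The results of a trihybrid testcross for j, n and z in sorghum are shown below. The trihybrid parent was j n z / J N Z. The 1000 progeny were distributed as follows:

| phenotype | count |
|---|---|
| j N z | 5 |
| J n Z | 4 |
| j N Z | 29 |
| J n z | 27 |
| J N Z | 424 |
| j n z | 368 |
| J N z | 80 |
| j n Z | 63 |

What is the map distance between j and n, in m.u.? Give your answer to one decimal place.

6.5 m.u.

The two rarest classes, j N z and J n Z, are the double crossovers. Comparing them with the parentals, only the n allele has switched, so n is the middle locus and the order is z – n – j.
Crossovers in the n–j interval produce the single-crossover classes J n z and j N Z (27 + 29 = 56) plus the double crossovers (9).
RF(n–j) = (56 + 9) / 1000 = 65/1000 = 0.0650 → 6.5 m.u.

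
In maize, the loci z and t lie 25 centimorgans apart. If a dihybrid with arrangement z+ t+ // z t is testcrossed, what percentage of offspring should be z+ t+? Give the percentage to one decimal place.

37.5%

A map distance of 25 centimorgans corresponds to a recombination frequency of 0.250.
The F1 is z+ t+ / z t, so z+ t+ is a parental gamete class with expected frequency (1 − r)/2 = 0.750/2 = 0.3750.
That is 0.3750 = 37.5% of the progeny.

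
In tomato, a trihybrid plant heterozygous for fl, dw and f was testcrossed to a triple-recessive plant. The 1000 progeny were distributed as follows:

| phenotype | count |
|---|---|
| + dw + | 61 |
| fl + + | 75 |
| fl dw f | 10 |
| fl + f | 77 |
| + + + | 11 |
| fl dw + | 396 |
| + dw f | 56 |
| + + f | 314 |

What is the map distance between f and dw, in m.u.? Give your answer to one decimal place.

The two most frequent reciprocal classes, + + f and fl dw +, are the parental types, so the F1 was + + f / fl dw +.
The two rarest classes, + + + and fl dw f, are the double crossovers. Comparing them with the parentals, only the f allele has switched, so f is the middle locus and the order is fl – f – dw.
Crossovers in the f–dw interval produce the single-crossover classes + dw f and fl + + (56 + 75 = 131) plus the double crossovers (21).
RF(f–dw) = (131 + 21) / 1000 = 152/1000 = 0.1520 → 15.2 m.u.

15.2 m.u.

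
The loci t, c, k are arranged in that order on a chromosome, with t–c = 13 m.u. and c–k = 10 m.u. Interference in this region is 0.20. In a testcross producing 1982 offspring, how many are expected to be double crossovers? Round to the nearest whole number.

Map distances give recombination frequencies of 0.130 and 0.100 for the two intervals.
With interference 0.20 (so coincidence = 0.80), expected double-crossover frequency = 0.130 × 0.100 × 0.80 = 0.01040.
Expected number = 0.01040 × 1982 = 20.61 ≈ 21.

21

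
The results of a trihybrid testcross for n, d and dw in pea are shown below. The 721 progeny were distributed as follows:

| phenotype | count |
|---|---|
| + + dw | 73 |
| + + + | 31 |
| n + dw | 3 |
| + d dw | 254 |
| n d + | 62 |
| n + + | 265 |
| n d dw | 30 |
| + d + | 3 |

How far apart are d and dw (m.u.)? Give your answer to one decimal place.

19.6 m.u.

The two most frequent reciprocal classes, + d dw and n + +, are the parental types, so the F1 was + d dw / n + +.
The two rarest classes, + d + and n + dw, are the double crossovers. Comparing them with the parentals, only the dw allele has switched, so dw is the middle locus and the order is d – dw – n.
Crossovers in the d–dw interval produce the single-crossover classes + + dw and n d + (73 + 62 = 135) plus the double crossovers (6).
RF(d–dw) = (135 + 6) / 721 = 141/721 = 0.1956 → 19.6 m.u.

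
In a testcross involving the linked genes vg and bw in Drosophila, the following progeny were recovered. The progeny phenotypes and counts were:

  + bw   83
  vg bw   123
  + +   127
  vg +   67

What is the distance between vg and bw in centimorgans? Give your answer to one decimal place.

37.5 centimorgans

The two most frequent classes, + + (127) and vg bw (123), are the parental types, so the F1 was + + / vg bw.
The recombinant classes are + bw and vg +: 83 + 67 = 150.
Recombination frequency = 150/400 = 0.3750 ≈ 37.5%, i.e. 37.5 centimorgans.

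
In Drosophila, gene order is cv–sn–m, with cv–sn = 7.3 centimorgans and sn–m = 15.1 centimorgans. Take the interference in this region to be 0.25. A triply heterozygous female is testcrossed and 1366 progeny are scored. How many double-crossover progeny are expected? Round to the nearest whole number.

11

Map distances give recombination frequencies of 0.073 and 0.151 for the two intervals.
With interference 0.25 (so coincidence = 0.75), expected double-crossover frequency = 0.073 × 0.151 × 0.75 = 0.00827.
Expected number = 0.00827 × 1366 = 11.29 ≈ 11.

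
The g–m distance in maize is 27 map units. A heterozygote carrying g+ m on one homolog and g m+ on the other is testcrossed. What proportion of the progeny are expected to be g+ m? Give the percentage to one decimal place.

A map distance of 27 map units corresponds to a recombination frequency of 0.270.
The F1 is g+ m / g m+, so g+ m is a parental gamete class with expected frequency (1 − r)/2 = 0.730/2 = 0.3650.
That is 0.3650 = 36.5% of the progeny.

36.5%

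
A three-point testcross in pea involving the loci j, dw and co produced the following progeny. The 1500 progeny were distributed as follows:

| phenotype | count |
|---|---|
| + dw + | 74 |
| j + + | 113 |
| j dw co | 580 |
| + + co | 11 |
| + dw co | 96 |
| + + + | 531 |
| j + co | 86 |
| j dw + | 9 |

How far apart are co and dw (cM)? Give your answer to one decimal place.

12.0 cM

The two most frequent reciprocal classes, + + + and j dw co, are the parental types, so the F1 was + + + / j dw co.
The two rarest classes, + + co and j dw +, are the double crossovers. Comparing them with the parentals, only the co allele has switched, so co is the middle locus and the order is j – co – dw.
Crossovers in the co–dw interval produce the single-crossover classes + dw + and j + co (74 + 86 = 160) plus the double crossovers (20).
RF(co–dw) = (160 + 20) / 1500 = 180/1500 = 0.1200 → 12.0 cM.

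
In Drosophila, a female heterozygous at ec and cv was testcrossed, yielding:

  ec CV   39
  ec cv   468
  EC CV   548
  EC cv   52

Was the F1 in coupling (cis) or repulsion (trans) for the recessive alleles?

The two most frequent classes are EC CV (548) and ec cv (468); these are the parental (non-recombinant) types.
So the F1 carried EC CV on one chromosome and ec cv on the other — the recessive alleles are on the same chromosome (cis / coupling).

cis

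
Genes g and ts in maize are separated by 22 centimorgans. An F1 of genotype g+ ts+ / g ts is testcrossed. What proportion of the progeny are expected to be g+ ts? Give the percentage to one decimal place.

11.0%

A map distance of 22 centimorgans corresponds to a recombination frequency of 0.220.
The F1 is g+ ts+ / g ts, so g+ ts is a recombinant gamete class with expected frequency r/2 = 0.220/2 = 0.1100.
That is 0.1100 = 11.0% of the progeny.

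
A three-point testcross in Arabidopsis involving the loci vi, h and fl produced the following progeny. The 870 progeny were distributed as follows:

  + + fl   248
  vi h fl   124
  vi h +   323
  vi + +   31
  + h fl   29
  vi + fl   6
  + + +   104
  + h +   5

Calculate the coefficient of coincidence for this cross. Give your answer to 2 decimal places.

The two most frequent reciprocal classes, + + fl and vi h +, are the parental types, so the F1 was + + fl / vi h +.
The two rarest classes, vi + fl and + h +, are the double crossovers. Comparing them with the parentals, only the vi allele has switched, so vi is the middle locus and the order is fl – vi – h.
fl–vi: (228 + 11)/870 = 0.2747; vi–h: (60 + 11)/870 = 0.0816.
Expected DCO frequency = 0.2747 × 0.0816 ≈ 0.02242; observed = 11/870 ≈ 0.01264.
Coefficient of coincidence = 0.01264/0.02242 ≈ 0.56.

0.56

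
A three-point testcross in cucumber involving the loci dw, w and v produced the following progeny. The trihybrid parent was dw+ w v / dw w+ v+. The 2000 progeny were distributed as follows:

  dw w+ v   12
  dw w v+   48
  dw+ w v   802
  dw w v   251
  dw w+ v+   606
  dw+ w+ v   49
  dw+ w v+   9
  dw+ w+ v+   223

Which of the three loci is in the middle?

The two rarest classes, dw+ w v+ and dw w+ v, are the double crossovers. Comparing them with the parentals, only the v allele has switched, so v is the middle locus and the order is dw – v – w.

v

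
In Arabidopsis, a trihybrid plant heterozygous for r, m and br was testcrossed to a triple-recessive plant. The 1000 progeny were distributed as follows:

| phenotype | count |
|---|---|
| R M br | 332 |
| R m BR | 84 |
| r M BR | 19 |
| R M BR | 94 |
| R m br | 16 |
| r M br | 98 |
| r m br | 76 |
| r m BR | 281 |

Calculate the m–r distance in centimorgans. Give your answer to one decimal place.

The two most frequent reciprocal classes, R M br and r m BR, are the parental types, so the F1 was R M br / r m BR.
The two rarest classes, R m br and r M BR, are the double crossovers. Comparing them with the parentals, only the m allele has switched, so m is the middle locus and the order is br – m – r.
Crossovers in the m–r interval produce the single-crossover classes r M br and R m BR (98 + 84 = 182) plus the double crossovers (35).
RF(m–r) = (182 + 35) / 1000 = 217/1000 = 0.2170 → 21.7 centimorgans.

21.7 centimorgans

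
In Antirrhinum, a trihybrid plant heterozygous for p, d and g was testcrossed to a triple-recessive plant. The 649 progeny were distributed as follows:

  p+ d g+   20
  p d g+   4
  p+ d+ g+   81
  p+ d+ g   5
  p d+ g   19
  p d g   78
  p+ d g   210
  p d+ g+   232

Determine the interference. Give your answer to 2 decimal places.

The two most frequent reciprocal classes, p+ d g and p d+ g+, are the parental types, so the F1 was p+ d g / p d+ g+.
The two rarest classes, p+ d+ g and p d g+, are the double crossovers. Comparing them with the parentals, only the d allele has switched, so d is the middle locus and the order is p – d – g.
p–d: (159 + 9)/649 = 0.2589; d–g: (39 + 9)/649 = 0.0740.
Expected DCO frequency = 0.2589 × 0.0740 ≈ 0.01916; observed = 9/649 ≈ 0.01387.
Coefficient of coincidence = 0.01387/0.01916 ≈ 0.72; interference = 1 − 0.72 = 0.28.

0.28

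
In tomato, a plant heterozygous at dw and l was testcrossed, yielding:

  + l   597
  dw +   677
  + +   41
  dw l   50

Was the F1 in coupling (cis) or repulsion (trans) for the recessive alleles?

trans

The two most frequent classes are + l (597) and dw + (677); these are the parental (non-recombinant) types.
So the F1 carried + l on one chromosome and dw + on the other — the recessive alleles are on opposite chromosomes (trans / repulsion).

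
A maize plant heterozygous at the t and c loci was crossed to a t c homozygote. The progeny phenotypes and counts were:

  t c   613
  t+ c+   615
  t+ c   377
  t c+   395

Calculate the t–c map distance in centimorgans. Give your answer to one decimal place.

The two most frequent classes, t+ c+ (615) and t c (613), are the parental types, so the F1 was t+ c+ / t c.
The recombinant classes are t+ c and t c+: 377 + 395 = 772.
Recombination frequency = 772/2000 = 0.3860 ≈ 38.6%, i.e. 38.6 centimorgans.

38.6 centimorgans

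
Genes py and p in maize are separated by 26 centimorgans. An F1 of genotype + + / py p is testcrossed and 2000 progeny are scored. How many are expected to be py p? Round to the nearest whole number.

740

A map distance of 26 centimorgans corresponds to a recombination frequency of 0.260.
The F1 is + + / py p, so py p is a parental gamete class with expected frequency (1 − r)/2 = 0.740/2 = 0.3700.
Expected number = 0.3700 × 2000 = 740.00 ≈ 740.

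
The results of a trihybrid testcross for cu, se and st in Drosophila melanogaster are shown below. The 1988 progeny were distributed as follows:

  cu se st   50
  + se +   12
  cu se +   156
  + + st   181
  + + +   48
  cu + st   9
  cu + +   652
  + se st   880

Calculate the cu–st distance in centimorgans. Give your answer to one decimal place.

The two most frequent reciprocal classes, cu + + and + se st, are the parental types, so the F1 was cu + + / + se st.
The two rarest classes, cu + st and + se +, are the double crossovers. Comparing them with the parentals, only the st allele has switched, so st is the middle locus and the order is cu – st – se.
Crossovers in the cu–st interval produce the single-crossover classes + + + and cu se st (48 + 50 = 98) plus the double crossovers (21).
RF(cu–st) = (98 + 21) / 1988 = 119/1988 = 0.0599 → 6.0 centimorgans.

6.0 centimorgans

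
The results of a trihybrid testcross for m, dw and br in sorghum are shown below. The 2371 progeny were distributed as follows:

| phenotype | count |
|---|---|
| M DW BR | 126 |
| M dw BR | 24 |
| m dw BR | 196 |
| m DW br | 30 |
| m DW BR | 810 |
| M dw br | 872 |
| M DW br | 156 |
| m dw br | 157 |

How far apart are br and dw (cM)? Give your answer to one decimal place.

17.1 cM

The two most frequent reciprocal classes, M dw br and m DW BR, are the parental types, so the F1 was M dw br / m DW BR.
The two rarest classes, M dw BR and m DW br, are the double crossovers. Comparing them with the parentals, only the br allele has switched, so br is the middle locus and the order is dw – br – m.
Crossovers in the dw–br interval produce the single-crossover classes M DW br and m dw BR (156 + 196 = 352) plus the double crossovers (54).
RF(dw–br) = (352 + 54) / 2371 = 406/2371 = 0.1712 → 17.1 cM.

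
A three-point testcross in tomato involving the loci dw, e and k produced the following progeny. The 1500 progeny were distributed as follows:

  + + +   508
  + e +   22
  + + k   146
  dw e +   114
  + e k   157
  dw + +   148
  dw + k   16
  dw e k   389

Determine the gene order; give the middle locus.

e

The two most frequent reciprocal classes, dw e k and + + +, are the parental types, so the F1 was dw e k / + + +.
The two rarest classes, dw + k and + e +, are the double crossovers. Comparing them with the parentals, only the e allele has switched, so e is the middle locus and the order is dw – e – k.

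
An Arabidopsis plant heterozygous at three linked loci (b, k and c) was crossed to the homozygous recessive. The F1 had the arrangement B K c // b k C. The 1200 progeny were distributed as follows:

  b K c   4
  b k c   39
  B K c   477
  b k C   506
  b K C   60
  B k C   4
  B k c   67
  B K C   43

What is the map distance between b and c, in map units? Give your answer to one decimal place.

7.5 map units

The two rarest classes, b K c and B k C, are the double crossovers. Comparing them with the parentals, only the b allele has switched, so b is the middle locus and the order is c – b – k.
Crossovers in the c–b interval produce the single-crossover classes B K C and b k c (43 + 39 = 82) plus the double crossovers (8).
RF(c–b) = (82 + 8) / 1200 = 90/1200 = 0.0750 → 7.5 map units.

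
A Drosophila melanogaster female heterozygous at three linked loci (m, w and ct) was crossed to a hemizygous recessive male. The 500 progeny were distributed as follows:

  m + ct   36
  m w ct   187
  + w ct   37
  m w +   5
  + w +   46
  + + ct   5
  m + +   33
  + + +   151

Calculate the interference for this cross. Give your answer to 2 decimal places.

The two most frequent reciprocal classes, m w ct and + + +, are the parental types, so the F1 was m w ct / + + +.
The two rarest classes, m w + and + + ct, are the double crossovers. Comparing them with the parentals, only the ct allele has switched, so ct is the middle locus and the order is w – ct – m.
w–ct: (82 + 10)/500 = 0.1840; ct–m: (70 + 10)/500 = 0.1600.
Expected DCO frequency = 0.1840 × 0.1600 ≈ 0.02944; observed = 10/500 ≈ 0.02000.
Coefficient of coincidence = 0.02000/0.02944 ≈ 0.68; interference = 1 − 0.68 = 0.32.

0.32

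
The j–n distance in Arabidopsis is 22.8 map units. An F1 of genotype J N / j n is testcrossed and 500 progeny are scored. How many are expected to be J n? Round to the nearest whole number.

57

A map distance of 22.8 map units corresponds to a recombination frequency of 0.228.
The F1 is J N / j n, so J n is a recombinant gamete class with expected frequency r/2 = 0.228/2 = 0.1140.
Expected number = 0.1140 × 500 = 57.00 ≈ 57.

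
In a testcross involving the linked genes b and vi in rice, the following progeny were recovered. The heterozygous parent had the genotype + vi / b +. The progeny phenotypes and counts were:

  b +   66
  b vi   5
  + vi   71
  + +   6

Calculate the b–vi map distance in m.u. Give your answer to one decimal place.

7.4 m.u.

The recombinant classes are + + and b vi: 6 + 5 = 11.
Recombination frequency = 11/148 = 0.0743 ≈ 7.4%, i.e. 7.4 m.u.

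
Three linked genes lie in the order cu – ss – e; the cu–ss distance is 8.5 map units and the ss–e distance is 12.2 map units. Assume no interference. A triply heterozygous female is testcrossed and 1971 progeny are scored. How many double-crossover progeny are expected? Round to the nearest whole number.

Map distances give recombination frequencies of 0.085 and 0.122 for the two intervals.
With no interference, expected double-crossover frequency = 0.085 × 0.122 = 0.01037.
Expected number = 0.01037 × 1971 = 20.44 ≈ 20.

20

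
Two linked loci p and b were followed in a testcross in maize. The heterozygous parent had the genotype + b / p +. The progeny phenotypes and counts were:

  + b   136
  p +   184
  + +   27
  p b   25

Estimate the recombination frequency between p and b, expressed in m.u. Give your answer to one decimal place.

14.0 m.u.

The recombinant classes are + + and p b: 27 + 25 = 52.
Recombination frequency = 52/372 = 0.1398 ≈ 14.0%, i.e. 14.0 m.u.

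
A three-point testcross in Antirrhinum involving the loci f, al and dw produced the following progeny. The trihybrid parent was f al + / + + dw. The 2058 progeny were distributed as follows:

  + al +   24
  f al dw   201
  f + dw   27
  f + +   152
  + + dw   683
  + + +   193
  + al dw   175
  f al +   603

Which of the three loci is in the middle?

The two rarest classes, + al + and f + dw, are the double crossovers. Comparing them with the parentals, only the f allele has switched, so f is the middle locus and the order is al – f – dw.

f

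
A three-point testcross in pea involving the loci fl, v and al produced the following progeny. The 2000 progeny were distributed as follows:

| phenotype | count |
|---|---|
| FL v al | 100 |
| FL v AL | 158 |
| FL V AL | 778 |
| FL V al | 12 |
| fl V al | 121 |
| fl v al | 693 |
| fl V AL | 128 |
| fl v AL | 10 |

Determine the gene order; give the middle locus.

The two most frequent reciprocal classes, FL V AL and fl v al, are the parental types, so the F1 was FL V AL / fl v al.
The two rarest classes, FL V al and fl v AL, are the double crossovers. Comparing them with the parentals, only the al allele has switched, so al is the middle locus and the order is v – al – fl.

al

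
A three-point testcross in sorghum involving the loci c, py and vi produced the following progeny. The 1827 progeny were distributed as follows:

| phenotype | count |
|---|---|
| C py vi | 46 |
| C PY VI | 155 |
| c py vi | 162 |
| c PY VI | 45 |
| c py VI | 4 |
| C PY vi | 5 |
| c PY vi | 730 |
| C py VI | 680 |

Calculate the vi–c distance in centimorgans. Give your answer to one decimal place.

5.5 centimorgans

The two most frequent reciprocal classes, C py VI and c PY vi, are the parental types, so the F1 was C py VI / c PY vi.
The two rarest classes, c py VI and C PY vi, are the double crossovers. Comparing them with the parentals, only the c allele has switched, so c is the middle locus and the order is py – c – vi.
Crossovers in the c–vi interval produce the single-crossover classes C py vi and c PY VI (46 + 45 = 91) plus the double crossovers (9).
RF(c–vi) = (91 + 9) / 1827 = 100/1827 = 0.0547 → 5.5 centimorgans.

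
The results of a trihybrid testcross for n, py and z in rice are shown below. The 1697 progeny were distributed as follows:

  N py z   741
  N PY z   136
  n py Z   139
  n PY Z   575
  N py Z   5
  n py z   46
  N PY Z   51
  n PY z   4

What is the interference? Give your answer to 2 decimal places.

0.49

The two most frequent reciprocal classes, N py z and n PY Z, are the parental types, so the F1 was N py z / n PY Z.
The two rarest classes, N py Z and n PY z, are the double crossovers. Comparing them with the parentals, only the z allele has switched, so z is the middle locus and the order is n – z – py.
n–z: (97 + 9)/1697 = 0.0625; z–py: (275 + 9)/1697 = 0.1674.
Expected DCO frequency = 0.0625 × 0.1674 ≈ 0.01046; observed = 9/1697 ≈ 0.00530.
Coefficient of coincidence = 0.00530/0.01046 ≈ 0.51; interference = 1 − 0.51 = 0.49.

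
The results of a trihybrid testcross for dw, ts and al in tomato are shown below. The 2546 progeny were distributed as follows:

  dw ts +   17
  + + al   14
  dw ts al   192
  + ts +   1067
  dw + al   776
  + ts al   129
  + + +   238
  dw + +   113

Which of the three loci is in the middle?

dw

The two most frequent reciprocal classes, dw + al and + ts +, are the parental types, so the F1 was dw + al / + ts +.
The two rarest classes, + + al and dw ts +, are the double crossovers. Comparing them with the parentals, only the dw allele has switched, so dw is the middle locus and the order is ts – dw – al.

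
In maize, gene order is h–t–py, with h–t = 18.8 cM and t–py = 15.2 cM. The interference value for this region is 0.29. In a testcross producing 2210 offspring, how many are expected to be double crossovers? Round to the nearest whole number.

45

Map distances give recombination frequencies of 0.188 and 0.152 for the two intervals.
With interference 0.29 (so coincidence = 0.71), expected double-crossover frequency = 0.188 × 0.152 × 0.71 = 0.02029.
Expected number = 0.02029 × 2210 = 44.84 ≈ 45.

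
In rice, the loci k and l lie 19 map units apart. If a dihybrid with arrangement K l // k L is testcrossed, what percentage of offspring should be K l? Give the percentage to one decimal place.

40.5%

A map distance of 19 map units corresponds to a recombination frequency of 0.190.
The F1 is K l / k L, so K l is a parental gamete class with expected frequency (1 − r)/2 = 0.810/2 = 0.4050.
That is 0.4050 = 40.5% of the progeny.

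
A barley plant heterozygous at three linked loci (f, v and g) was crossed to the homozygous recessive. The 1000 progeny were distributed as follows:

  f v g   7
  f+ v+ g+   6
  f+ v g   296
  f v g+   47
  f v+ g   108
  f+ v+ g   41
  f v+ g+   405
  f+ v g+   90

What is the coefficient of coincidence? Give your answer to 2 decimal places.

The two most frequent reciprocal classes, f v+ g+ and f+ v g, are the parental types, so the F1 was f v+ g+ / f+ v g.
The two rarest classes, f+ v+ g+ and f v g, are the double crossovers. Comparing them with the parentals, only the f allele has switched, so f is the middle locus and the order is g – f – v.
g–f: (198 + 13)/1000 = 0.2110; f–v: (88 + 13)/1000 = 0.1010.
Expected DCO frequency = 0.2110 × 0.1010 ≈ 0.02131; observed = 13/1000 ≈ 0.01300.
Coefficient of coincidence = 0.01300/0.02131 ≈ 0.61.

0.61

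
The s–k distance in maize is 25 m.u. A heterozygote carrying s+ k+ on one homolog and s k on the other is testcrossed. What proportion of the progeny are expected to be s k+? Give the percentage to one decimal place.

A map distance of 25 m.u. corresponds to a recombination frequency of 0.250.
The F1 is s+ k+ / s k, so s k+ is a recombinant gamete class with expected frequency r/2 = 0.250/2 = 0.1250.
That is 0.1250 = 12.5% of the progeny.

12.5%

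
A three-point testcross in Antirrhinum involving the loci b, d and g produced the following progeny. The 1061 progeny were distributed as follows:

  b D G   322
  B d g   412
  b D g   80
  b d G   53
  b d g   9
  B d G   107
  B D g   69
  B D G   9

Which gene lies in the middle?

The two most frequent reciprocal classes, b D G and B d g, are the parental types, so the F1 was b D G / B d g.
The two rarest classes, B D G and b d g, are the double crossovers. Comparing them with the parentals, only the b allele has switched, so b is the middle locus and the order is d – b – g.

b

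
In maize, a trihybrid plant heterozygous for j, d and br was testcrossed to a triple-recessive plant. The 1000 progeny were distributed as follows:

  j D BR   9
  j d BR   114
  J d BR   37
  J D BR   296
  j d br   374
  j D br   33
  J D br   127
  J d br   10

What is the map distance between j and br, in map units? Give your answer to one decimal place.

The two most frequent reciprocal classes, J D BR and j d br, are the parental types, so the F1 was J D BR / j d br.
The two rarest classes, j D BR and J d br, are the double crossovers. Comparing them with the parentals, only the j allele has switched, so j is the middle locus and the order is d – j – br.
Crossovers in the j–br interval produce the single-crossover classes J D br and j d BR (127 + 114 = 241) plus the double crossovers (19).
RF(j–br) = (241 + 19) / 1000 = 260/1000 = 0.2600 → 26.0 map units.

26.0 map units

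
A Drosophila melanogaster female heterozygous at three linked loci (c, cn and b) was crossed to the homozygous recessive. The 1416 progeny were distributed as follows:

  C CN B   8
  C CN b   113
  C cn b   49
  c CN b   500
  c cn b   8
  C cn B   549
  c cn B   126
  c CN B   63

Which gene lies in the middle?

The two most frequent reciprocal classes, c CN b and C cn B, are the parental types, so the F1 was c CN b / C cn B.
The two rarest classes, c cn b and C CN B, are the double crossovers. Comparing them with the parentals, only the cn allele has switched, so cn is the middle locus and the order is c – cn – b.

cn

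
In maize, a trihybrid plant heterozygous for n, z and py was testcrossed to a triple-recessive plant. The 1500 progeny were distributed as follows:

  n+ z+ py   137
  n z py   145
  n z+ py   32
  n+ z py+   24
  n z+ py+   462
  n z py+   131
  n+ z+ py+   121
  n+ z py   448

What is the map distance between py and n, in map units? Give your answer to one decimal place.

21.5 map units

The two most frequent reciprocal classes, n+ z py and n z+ py+, are the parental types, so the F1 was n+ z py / n z+ py+.
The two rarest classes, n+ z py+ and n z+ py, are the double crossovers. Comparing them with the parentals, only the py allele has switched, so py is the middle locus and the order is z – py – n.
Crossovers in the py–n interval produce the single-crossover classes n z py and n+ z+ py+ (145 + 121 = 266) plus the double crossovers (56).
RF(py–n) = (266 + 56) / 1500 = 322/1500 = 0.2147 → 21.5 map units.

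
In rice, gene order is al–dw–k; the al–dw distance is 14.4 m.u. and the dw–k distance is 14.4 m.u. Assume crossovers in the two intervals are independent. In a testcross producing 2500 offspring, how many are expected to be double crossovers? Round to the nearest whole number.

Map distances give recombination frequencies of 0.144 and 0.144 for the two intervals.
With no interference, expected double-crossover frequency = 0.144 × 0.144 = 0.02074.
Expected number = 0.02074 × 2500 = 51.84 ≈ 52.

52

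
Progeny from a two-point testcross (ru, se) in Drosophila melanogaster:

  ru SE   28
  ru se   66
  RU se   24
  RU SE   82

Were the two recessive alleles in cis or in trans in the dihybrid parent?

cis

The two most frequent classes are RU SE (82) and ru se (66); these are the parental (non-recombinant) types.
So the F1 carried RU SE on one chromosome and ru se on the other — the recessive alleles are on the same chromosome (cis / coupling).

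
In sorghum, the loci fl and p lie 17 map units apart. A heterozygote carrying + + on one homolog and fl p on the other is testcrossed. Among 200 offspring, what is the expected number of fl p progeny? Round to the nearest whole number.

83

A map distance of 17 map units corresponds to a recombination frequency of 0.170.
The F1 is + + / fl p, so fl p is a parental gamete class with expected frequency (1 − r)/2 = 0.830/2 = 0.4150.
Expected number = 0.4150 × 200 = 83.00 ≈ 83.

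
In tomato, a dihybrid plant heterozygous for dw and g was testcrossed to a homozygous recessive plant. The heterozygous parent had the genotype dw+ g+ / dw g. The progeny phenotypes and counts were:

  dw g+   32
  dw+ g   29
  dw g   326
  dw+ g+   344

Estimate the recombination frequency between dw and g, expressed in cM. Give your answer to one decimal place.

The recombinant classes are dw+ g and dw g+: 29 + 32 = 61.
Recombination frequency = 61/731 = 0.0834 ≈ 8.3%, i.e. 8.3 cM.

8.3 cM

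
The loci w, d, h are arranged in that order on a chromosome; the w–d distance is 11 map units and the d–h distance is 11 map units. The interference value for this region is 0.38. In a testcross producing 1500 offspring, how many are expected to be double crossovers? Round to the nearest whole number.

Map distances give recombination frequencies of 0.110 and 0.110 for the two intervals.
With interference 0.38 (so coincidence = 0.62), expected double-crossover frequency = 0.110 × 0.110 × 0.62 = 0.00750.
Expected number = 0.00750 × 1500 = 11.25 ≈ 11.

11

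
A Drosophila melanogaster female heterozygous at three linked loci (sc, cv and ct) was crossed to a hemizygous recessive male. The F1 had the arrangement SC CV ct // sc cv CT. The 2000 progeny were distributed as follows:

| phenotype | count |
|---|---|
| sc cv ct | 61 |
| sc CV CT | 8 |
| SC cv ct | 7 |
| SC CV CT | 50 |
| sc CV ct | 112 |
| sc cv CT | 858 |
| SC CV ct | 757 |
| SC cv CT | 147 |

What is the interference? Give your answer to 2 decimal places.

0.13

The two rarest classes, SC cv ct and sc CV CT, are the double crossovers. Comparing them with the parentals, only the cv allele has switched, so cv is the middle locus and the order is sc – cv – ct.
sc–cv: (259 + 15)/2000 = 0.1370; cv–ct: (111 + 15)/2000 = 0.0630.
Expected DCO frequency = 0.1370 × 0.0630 ≈ 0.00863; observed = 15/2000 ≈ 0.00750.
Coefficient of coincidence = 0.00750/0.00863 ≈ 0.87; interference = 1 − 0.87 = 0.13.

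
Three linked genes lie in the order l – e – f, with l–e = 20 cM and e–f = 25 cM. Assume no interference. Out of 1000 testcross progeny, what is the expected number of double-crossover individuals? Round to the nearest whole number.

Map distances give recombination frequencies of 0.200 and 0.250 for the two intervals.
With no interference, expected double-crossover frequency = 0.200 × 0.250 = 0.05000.
Expected number = 0.05000 × 1000 = 50.00 ≈ 50.

50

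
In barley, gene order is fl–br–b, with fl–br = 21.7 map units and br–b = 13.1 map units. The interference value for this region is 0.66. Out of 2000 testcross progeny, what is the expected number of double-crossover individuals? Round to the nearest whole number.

Map distances give recombination frequencies of 0.217 and 0.131 for the two intervals.
With interference 0.66 (so coincidence = 0.34), expected double-crossover frequency = 0.217 × 0.131 × 0.34 = 0.00967.
Expected number = 0.00967 × 2000 = 19.33 ≈ 19.

19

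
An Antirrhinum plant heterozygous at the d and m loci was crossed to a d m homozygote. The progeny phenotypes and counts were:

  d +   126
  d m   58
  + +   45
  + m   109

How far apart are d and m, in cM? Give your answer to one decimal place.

30.5 cM

The two most frequent classes, + m (109) and d + (126), are the parental types, so the F1 was + m / d +.
The recombinant classes are + + and d m: 45 + 58 = 103.
Recombination frequency = 103/338 = 0.3047 ≈ 30.5%, i.e. 30.5 cM.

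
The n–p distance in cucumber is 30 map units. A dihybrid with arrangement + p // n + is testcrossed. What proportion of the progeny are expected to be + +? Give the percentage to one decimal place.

A map distance of 30 map units corresponds to a recombination frequency of 0.300.
The F1 is + p / n +, so + + is a recombinant gamete class with expected frequency r/2 = 0.300/2 = 0.1500.
That is 0.1500 = 15.0% of the progeny.

15.0%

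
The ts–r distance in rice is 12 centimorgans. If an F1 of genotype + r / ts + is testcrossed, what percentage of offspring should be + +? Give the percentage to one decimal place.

6.0%

A map distance of 12 centimorgans corresponds to a recombination frequency of 0.120.
The F1 is + r / ts +, so + + is a recombinant gamete class with expected frequency r/2 = 0.120/2 = 0.0600.
That is 0.0600 = 6.0% of the progeny.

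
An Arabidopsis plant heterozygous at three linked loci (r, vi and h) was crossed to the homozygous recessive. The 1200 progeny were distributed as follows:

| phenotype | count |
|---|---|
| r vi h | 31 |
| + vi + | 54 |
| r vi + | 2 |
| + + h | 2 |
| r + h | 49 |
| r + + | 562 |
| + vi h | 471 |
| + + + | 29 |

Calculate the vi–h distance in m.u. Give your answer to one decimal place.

8.9 m.u.

The two most frequent reciprocal classes, r + + and + vi h, are the parental types, so the F1 was r + + / + vi h.
The two rarest classes, r vi + and + + h, are the double crossovers. Comparing them with the parentals, only the vi allele has switched, so vi is the middle locus and the order is r – vi – h.
Crossovers in the vi–h interval produce the single-crossover classes r + h and + vi + (49 + 54 = 103) plus the double crossovers (4).
RF(vi–h) = (103 + 4) / 1200 = 107/1200 = 0.0892 → 8.9 m.u.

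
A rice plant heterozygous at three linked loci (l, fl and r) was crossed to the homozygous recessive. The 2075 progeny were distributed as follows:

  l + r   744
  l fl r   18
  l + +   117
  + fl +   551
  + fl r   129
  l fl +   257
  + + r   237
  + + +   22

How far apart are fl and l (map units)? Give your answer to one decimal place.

25.7 map units

The two most frequent reciprocal classes, l + r and + fl +, are the parental types, so the F1 was l + r / + fl +.
The two rarest classes, l fl r and + + +, are the double crossovers. Comparing them with the parentals, only the fl allele has switched, so fl is the middle locus and the order is r – fl – l.
Crossovers in the fl–l interval produce the single-crossover classes + + r and l fl + (237 + 257 = 494) plus the double crossovers (40).
RF(fl–l) = (494 + 40) / 2075 = 534/2075 = 0.2573 → 25.7 map units.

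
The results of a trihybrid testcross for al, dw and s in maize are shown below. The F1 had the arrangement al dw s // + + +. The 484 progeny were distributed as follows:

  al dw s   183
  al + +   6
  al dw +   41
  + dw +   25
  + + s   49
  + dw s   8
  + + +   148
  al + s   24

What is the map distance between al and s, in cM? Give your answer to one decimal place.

The two rarest classes, + dw s and al + +, are the double crossovers. Comparing them with the parentals, only the al allele has switched, so al is the middle locus and the order is s – al – dw.
Crossovers in the s–al interval produce the single-crossover classes al dw + and + + s (41 + 49 = 90) plus the double crossovers (14).
RF(s–al) = (90 + 14) / 484 = 104/484 = 0.2149 → 21.5 cM.

21.5 cM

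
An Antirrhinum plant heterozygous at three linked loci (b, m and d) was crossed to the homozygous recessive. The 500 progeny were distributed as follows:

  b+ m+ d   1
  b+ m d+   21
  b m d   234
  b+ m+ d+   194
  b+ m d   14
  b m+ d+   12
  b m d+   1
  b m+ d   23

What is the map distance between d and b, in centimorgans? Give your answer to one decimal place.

5.6 centimorgans

The two most frequent reciprocal classes, b m d and b+ m+ d+, are the parental types, so the F1 was b m d / b+ m+ d+.
The two rarest classes, b m d+ and b+ m+ d, are the double crossovers. Comparing them with the parentals, only the d allele has switched, so d is the middle locus and the order is b – d – m.
Crossovers in the b–d interval produce the single-crossover classes b+ m d and b m+ d+ (14 + 12 = 26) plus the double crossovers (2).
RF(b–d) = (26 + 2) / 500 = 28/500 = 0.0560 → 5.6 centimorgans.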